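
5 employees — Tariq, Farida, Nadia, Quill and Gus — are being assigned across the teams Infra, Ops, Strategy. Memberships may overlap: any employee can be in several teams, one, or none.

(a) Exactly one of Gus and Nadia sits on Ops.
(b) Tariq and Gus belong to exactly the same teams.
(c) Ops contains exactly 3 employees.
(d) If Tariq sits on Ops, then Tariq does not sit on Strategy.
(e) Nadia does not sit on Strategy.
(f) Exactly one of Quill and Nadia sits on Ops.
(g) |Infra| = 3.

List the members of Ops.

From (e): Nadia ∉ Strategy.
Suppose Tariq ∉ Ops: no assignment then satisfies all the clues, so Tariq ∈ Ops.

Ops = {Gus, Quill, Tariq}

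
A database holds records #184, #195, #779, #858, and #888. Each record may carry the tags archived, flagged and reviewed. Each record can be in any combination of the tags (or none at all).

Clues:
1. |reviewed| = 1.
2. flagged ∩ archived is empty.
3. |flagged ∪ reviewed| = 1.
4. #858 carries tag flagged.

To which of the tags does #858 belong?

#858: flagged, reviewed

From (4): #858 ∈ flagged.
(2) (disjoint): #858 ∉ archived.
Suppose #858 ∉ reviewed: no assignment then satisfies all the clues, so #858 ∈ reviewed.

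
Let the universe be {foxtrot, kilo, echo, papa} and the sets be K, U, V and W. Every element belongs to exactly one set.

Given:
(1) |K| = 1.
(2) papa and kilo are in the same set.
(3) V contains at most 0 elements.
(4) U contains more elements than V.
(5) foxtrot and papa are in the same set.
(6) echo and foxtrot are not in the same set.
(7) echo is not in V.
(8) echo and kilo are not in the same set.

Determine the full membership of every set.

From (7): echo ∉ V.
(3): V already has 0, so the rest are out.
Suppose foxtrot ∈ K: no assignment then satisfies all the clues, so foxtrot ∉ K.

K = {echo}; U = {foxtrot, kilo, papa}; V = {}; W = {}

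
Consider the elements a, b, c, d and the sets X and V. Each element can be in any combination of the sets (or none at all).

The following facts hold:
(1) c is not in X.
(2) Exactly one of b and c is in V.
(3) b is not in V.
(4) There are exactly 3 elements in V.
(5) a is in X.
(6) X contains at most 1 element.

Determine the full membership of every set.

X = {a}; V = {a, c, d}

From (1): c ∉ X.
From (3): b ∉ V.
From (5): a ∈ X.
(2) (exactly one): c ∈ V.
(4): only 3 candidates remain for V, so all are in.
(6): X already has 1, so the rest are out.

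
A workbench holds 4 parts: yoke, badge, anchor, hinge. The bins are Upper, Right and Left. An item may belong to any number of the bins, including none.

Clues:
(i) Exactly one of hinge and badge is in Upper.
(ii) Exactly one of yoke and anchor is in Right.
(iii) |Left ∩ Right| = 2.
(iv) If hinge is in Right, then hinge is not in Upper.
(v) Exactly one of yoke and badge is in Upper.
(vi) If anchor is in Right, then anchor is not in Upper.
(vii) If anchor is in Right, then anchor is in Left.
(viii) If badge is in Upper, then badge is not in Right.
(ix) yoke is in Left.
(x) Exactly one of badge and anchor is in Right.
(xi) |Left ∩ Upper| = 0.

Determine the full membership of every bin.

Upper = {badge}; Right = {anchor, hinge}; Left = {anchor, hinge, yoke}

From (ix): yoke ∈ Left.
Suppose yoke ∈ Upper: no assignment then satisfies all the clues, so yoke ∉ Upper.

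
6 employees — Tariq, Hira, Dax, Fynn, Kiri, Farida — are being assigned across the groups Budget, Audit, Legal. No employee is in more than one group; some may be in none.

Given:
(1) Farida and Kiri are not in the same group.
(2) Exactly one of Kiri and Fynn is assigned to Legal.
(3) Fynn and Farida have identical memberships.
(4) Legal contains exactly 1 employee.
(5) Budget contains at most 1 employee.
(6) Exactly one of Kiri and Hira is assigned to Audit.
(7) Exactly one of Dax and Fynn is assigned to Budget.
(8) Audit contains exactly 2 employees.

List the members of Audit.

Audit = {Hira, Tariq}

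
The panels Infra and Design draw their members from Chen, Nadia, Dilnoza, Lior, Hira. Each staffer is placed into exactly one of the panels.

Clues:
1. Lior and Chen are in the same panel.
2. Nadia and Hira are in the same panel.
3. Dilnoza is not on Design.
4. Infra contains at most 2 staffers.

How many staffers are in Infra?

1

From (3): Dilnoza ∉ Design.
Only one panel left: Dilnoza ∈ Infra.
Suppose Chen ∈ Infra: no assignment then satisfies all the clues, so Chen ∉ Infra.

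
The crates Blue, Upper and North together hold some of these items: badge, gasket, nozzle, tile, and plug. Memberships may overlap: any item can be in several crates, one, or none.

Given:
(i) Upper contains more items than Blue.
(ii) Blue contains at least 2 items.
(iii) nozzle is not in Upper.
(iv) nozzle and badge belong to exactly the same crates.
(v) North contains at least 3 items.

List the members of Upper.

Upper = {gasket, plug, tile}

From (iii): nozzle ∉ Upper.
(iv): badge matches nozzle: badge ∉ Upper.
Suppose gasket ∉ Upper: no assignment then satisfies all the clues, so gasket ∈ Upper.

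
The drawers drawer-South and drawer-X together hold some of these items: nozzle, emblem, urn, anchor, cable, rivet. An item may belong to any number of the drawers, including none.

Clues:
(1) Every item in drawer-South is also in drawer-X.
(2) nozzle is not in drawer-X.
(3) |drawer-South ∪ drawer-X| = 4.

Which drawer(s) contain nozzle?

From (2): nozzle ∉ drawer-X.
(1) contrapositive: nozzle ∉ drawer-South.

nozzle: none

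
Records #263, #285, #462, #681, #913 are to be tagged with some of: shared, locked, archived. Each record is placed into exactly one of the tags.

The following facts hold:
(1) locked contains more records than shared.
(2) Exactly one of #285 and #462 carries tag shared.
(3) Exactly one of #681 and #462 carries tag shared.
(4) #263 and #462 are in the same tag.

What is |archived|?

0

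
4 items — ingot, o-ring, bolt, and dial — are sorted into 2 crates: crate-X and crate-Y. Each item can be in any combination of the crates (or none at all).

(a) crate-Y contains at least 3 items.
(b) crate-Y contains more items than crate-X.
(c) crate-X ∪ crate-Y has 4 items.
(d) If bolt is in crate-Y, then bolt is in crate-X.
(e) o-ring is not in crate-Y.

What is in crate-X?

crate-X = {bolt, o-ring}

From (e): o-ring ∉ crate-Y.
(a): only 3 candidates remain for crate-Y, so all are in.
(d): bolt ∈ crate-X.
Suppose ingot ∈ crate-X: no assignment then satisfies all the clues, so ingot ∉ crate-X.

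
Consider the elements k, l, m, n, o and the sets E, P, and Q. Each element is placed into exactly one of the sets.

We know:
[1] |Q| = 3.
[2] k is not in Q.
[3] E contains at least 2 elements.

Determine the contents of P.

P = {}

From (2): k ∉ Q.
Suppose k ∈ P: no assignment then satisfies all the clues, so k ∉ P.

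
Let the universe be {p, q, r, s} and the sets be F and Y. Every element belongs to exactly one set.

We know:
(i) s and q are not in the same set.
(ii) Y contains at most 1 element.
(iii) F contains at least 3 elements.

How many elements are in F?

3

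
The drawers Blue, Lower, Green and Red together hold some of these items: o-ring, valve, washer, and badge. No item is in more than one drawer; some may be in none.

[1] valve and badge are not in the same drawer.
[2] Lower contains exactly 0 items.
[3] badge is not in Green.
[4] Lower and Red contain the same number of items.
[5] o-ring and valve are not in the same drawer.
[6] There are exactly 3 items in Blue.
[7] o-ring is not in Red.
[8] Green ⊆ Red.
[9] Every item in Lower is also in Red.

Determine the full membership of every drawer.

From (3): badge ∉ Green.
From (7): o-ring ∉ Red.
(2): Lower already has 0, so the rest are out.
(8) contrapositive: o-ring ∉ Green.
Suppose o-ring ∉ Blue: no assignment then satisfies all the clues, so o-ring ∈ Blue.

Blue = {badge, o-ring, washer}; Lower = {}; Green = {}; Red = {}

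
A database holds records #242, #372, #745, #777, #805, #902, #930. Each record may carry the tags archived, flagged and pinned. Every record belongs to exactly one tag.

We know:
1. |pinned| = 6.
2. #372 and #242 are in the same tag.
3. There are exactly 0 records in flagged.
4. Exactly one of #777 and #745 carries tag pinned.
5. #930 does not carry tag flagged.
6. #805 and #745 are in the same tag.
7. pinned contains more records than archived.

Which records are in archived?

archived = {#777}

From (5): #930 ∉ flagged.
(3): flagged already has 0, so the rest are out.
Suppose #242 ∈ archived: no assignment then satisfies all the clues, so #242 ∉ archived.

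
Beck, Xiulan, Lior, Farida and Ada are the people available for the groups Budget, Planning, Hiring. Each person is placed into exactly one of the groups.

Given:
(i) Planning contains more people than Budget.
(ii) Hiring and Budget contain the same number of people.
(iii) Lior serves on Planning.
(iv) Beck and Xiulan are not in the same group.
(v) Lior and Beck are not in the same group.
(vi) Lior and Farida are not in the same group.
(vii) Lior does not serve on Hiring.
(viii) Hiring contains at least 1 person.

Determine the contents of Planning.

From (iii): Lior ∈ Planning.
(v): Beck ∉ Planning.
(vi): Farida ∉ Planning.
Suppose Xiulan ∉ Planning: no assignment then satisfies all the clues, so Xiulan ∈ Planning.

Planning = {Ada, Lior, Xiulan}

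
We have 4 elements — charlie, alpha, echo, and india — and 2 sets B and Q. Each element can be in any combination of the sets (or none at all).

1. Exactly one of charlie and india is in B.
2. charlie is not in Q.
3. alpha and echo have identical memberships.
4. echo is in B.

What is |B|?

3

From (2): charlie ∉ Q.
From (4): echo ∈ B.
(3): alpha matches echo: alpha ∈ B.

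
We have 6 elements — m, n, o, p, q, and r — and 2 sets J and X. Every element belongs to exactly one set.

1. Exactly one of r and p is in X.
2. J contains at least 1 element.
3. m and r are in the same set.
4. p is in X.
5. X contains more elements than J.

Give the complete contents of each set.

J = {m, r}; X = {n, o, p, q}

From (4): p ∈ X.
(1) (exactly one): r ∉ X.
(3): m matches r: m ∉ X.
Only one set left: m ∈ J.
Only one set left: r ∈ J.
Suppose n ∈ J: no assignment then satisfies all the clues, so n ∉ J.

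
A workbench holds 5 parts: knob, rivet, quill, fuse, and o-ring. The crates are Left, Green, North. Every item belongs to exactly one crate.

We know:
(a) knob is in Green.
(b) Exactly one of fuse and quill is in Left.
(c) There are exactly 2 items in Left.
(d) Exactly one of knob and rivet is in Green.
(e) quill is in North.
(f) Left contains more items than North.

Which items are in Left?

Left = {fuse, rivet}

From (a): knob ∈ Green.
From (e): quill ∈ North.
(b) (exactly one): fuse ∈ Left.
(d) (exactly one): rivet ∉ Green.
Suppose rivet ∉ Left: no assignment then satisfies all the clues, so rivet ∈ Left.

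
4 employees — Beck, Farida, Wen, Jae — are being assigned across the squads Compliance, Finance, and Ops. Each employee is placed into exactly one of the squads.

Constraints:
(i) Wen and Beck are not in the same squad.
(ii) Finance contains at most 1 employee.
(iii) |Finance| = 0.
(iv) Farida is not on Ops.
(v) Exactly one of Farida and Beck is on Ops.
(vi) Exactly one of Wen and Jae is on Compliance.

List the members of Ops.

Ops = {Beck, Jae}

From (iv): Farida ∉ Ops.
(iii): Finance already has 0, so the rest are out.
(v) (exactly one): Beck ∈ Ops.
Only one squad left: Farida ∈ Compliance.
(i): Wen ∉ Ops.
Only one squad left: Wen ∈ Compliance.
(vi) (exactly one): Jae ∉ Compliance.
Only one squad left: Jae ∈ Ops.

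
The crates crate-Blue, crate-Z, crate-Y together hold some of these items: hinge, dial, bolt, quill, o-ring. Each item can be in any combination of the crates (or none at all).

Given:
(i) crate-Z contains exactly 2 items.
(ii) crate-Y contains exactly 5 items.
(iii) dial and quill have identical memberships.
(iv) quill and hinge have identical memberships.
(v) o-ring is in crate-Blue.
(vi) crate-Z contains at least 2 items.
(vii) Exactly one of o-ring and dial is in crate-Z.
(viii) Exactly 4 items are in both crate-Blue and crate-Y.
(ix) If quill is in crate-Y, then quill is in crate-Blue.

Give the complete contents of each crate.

crate-Blue = {dial, hinge, o-ring, quill}; crate-Z = {bolt, o-ring}; crate-Y = {bolt, dial, hinge, o-ring, quill}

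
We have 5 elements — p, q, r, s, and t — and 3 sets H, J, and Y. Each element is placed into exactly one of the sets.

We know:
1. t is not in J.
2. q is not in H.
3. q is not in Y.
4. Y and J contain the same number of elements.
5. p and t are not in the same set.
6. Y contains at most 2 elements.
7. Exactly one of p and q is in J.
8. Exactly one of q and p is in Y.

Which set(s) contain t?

From (1): t ∉ J.
From (2): q ∉ H.
From (3): q ∉ Y.
(8) (exactly one): p ∈ Y.
Only one set left: q ∈ J.
(5): t ∉ Y.
Only one set left: t ∈ H.

t: H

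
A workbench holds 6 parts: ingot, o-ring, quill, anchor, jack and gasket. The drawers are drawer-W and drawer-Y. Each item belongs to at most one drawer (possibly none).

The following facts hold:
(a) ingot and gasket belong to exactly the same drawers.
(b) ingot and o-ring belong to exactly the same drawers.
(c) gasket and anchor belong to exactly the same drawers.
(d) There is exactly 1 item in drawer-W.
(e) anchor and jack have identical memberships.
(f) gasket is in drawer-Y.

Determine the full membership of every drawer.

From (f): gasket ∈ drawer-Y.
(a): ingot matches gasket: ingot ∉ drawer-W.
(a): ingot matches gasket: ingot ∈ drawer-Y.
(b): o-ring matches ingot: o-ring ∉ drawer-W.
(b): o-ring matches ingot: o-ring ∈ drawer-Y.
(c): anchor matches gasket: anchor ∉ drawer-W.
(c): anchor matches gasket: anchor ∈ drawer-Y.
(e): jack matches anchor: jack ∉ drawer-W.
(e): jack matches anchor: jack ∈ drawer-Y.
(d): only 1 candidates remain for drawer-W, so all are in.

drawer-W = {quill}; drawer-Y = {anchor, gasket, ingot, jack, o-ring}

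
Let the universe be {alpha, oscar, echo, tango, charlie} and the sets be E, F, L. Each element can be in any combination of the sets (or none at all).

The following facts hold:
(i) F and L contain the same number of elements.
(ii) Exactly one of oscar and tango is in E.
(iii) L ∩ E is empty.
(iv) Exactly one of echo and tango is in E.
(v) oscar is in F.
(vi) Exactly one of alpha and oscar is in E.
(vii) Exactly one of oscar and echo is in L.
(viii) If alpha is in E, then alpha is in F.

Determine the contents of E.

From (v): oscar ∈ F.
Suppose alpha ∉ E: no assignment then satisfies all the clues, so alpha ∈ E.

E = {alpha, tango}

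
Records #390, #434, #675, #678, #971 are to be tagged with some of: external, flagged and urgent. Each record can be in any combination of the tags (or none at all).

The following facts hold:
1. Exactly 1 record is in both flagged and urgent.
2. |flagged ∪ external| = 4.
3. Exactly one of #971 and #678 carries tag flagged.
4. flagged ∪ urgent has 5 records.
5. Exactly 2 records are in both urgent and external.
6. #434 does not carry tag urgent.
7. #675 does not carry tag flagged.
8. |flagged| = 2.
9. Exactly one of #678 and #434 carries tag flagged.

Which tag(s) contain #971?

#971: flagged, urgent

From (6): #434 ∉ urgent.
From (7): #675 ∉ flagged.
Suppose #971 ∈ external: no assignment then satisfies all the clues, so #971 ∉ external.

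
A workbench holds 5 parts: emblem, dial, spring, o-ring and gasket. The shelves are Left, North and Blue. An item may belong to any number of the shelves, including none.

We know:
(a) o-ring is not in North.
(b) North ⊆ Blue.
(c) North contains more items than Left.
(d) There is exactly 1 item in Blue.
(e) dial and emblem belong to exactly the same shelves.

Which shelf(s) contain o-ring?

o-ring: none

From (a): o-ring ∉ North.
Suppose o-ring ∈ Left: no assignment then satisfies all the clues, so o-ring ∉ Left.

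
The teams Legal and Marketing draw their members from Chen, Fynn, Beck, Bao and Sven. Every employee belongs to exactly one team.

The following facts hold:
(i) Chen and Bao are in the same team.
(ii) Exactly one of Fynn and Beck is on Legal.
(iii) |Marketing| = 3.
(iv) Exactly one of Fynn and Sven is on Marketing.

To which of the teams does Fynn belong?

Fynn: Marketing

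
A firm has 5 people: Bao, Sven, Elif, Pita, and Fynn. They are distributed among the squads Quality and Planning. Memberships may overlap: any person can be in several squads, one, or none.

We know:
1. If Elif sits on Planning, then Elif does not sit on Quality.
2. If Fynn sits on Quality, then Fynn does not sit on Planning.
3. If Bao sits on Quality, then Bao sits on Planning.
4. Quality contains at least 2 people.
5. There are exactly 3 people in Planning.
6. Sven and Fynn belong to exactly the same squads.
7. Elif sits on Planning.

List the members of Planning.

Planning = {Bao, Elif, Pita}

From (7): Elif ∈ Planning.
(1): Elif ∉ Quality.
Suppose Bao ∉ Planning: no assignment then satisfies all the clues, so Bao ∈ Planning.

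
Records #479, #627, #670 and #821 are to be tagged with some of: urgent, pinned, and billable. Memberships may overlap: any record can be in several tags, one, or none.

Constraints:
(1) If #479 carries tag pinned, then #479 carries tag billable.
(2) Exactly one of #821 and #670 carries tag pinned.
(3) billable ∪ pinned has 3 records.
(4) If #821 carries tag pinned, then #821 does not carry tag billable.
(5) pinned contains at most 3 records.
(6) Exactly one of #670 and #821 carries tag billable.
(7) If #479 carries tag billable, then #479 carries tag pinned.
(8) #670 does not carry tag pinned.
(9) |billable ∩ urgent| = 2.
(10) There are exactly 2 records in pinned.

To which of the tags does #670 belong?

#670: billable, urgent

From (8): #670 ∉ pinned.
(2) (exactly one): #821 ∈ pinned.
(4): #821 ∉ billable.
(6) (exactly one): #670 ∈ billable.
Suppose #670 ∉ urgent: no assignment then satisfies all the clues, so #670 ∈ urgent.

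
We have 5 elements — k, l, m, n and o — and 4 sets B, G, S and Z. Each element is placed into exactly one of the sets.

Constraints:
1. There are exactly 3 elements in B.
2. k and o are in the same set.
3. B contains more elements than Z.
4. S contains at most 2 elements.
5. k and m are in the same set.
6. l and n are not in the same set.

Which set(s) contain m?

m: B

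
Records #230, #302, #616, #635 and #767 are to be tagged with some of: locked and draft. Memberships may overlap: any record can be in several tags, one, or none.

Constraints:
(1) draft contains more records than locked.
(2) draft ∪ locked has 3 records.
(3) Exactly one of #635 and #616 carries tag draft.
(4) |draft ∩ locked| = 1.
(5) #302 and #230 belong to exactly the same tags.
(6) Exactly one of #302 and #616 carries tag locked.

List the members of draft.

draft = {#230, #302, #616}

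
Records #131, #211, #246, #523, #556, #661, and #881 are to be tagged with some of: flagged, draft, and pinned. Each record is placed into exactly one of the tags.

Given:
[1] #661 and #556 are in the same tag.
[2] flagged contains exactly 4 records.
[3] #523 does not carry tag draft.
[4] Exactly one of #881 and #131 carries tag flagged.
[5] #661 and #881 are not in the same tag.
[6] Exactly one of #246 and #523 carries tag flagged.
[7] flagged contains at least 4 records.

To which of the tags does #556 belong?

#556: flagged

From (3): #523 ∉ draft.
Suppose #556 ∉ flagged: no assignment then satisfies all the clues, so #556 ∈ flagged.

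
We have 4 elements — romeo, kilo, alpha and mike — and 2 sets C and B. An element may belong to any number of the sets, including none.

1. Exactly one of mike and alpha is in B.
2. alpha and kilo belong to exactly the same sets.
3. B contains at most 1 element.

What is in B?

B = {mike}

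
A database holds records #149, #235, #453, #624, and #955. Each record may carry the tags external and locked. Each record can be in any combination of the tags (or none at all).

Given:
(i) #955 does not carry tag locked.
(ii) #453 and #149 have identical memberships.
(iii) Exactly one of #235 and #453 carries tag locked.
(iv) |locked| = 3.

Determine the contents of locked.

locked = {#149, #453, #624}

From (i): #955 ∉ locked.
Suppose #149 ∉ locked: no assignment then satisfies all the clues, so #149 ∈ locked.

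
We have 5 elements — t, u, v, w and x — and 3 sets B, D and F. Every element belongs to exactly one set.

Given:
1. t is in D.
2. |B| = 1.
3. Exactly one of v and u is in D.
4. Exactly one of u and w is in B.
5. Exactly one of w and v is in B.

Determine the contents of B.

B = {w}

From (1): t ∈ D.
Suppose u ∈ B: no assignment then satisfies all the clues, so u ∉ B.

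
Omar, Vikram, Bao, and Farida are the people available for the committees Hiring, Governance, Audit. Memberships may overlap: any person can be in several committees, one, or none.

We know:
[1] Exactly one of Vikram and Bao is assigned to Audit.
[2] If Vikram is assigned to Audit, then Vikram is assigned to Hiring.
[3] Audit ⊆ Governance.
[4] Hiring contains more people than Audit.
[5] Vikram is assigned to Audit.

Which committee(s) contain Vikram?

Vikram: Audit, Governance, Hiring

From (5): Vikram ∈ Audit.
(1) (exactly one): Bao ∉ Audit.
(2): Vikram ∈ Hiring.
(3) with Vikram ∈ Audit: Vikram ∈ Governance.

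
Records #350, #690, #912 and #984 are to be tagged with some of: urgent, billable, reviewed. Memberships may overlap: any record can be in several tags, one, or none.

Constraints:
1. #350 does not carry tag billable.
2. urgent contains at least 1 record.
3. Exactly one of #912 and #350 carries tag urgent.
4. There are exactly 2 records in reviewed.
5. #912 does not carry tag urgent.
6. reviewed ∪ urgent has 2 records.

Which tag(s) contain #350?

#350: reviewed, urgent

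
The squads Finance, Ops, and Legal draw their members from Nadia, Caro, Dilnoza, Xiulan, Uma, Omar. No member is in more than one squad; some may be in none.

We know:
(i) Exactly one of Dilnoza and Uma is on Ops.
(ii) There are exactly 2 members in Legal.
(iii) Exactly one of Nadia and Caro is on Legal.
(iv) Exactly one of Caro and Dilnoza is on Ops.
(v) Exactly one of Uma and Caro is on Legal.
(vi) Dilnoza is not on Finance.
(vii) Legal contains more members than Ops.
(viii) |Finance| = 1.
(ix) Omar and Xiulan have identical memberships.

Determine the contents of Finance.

Finance = {Caro}

From (vi): Dilnoza ∉ Finance.
Suppose Nadia ∈ Finance: no assignment then satisfies all the clues, so Nadia ∉ Finance.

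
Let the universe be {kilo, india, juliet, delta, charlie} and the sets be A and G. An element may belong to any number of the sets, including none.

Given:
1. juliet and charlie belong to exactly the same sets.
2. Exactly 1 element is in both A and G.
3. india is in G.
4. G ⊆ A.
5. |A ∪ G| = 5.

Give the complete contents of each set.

A = {charlie, delta, india, juliet, kilo}; G = {india}

From (3): india ∈ G.
(4) with india ∈ G: india ∈ A.
Suppose kilo ∉ A: no assignment then satisfies all the clues, so kilo ∈ A.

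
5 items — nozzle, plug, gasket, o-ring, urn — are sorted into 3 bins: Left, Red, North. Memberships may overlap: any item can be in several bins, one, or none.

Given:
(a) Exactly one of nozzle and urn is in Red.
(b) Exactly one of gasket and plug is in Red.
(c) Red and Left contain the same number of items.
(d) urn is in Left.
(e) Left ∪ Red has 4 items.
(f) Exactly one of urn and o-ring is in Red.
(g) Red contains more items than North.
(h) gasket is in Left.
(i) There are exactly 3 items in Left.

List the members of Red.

Red = {gasket, nozzle, o-ring}

From (d): urn ∈ Left.
From (h): gasket ∈ Left.
Suppose nozzle ∉ Red: no assignment then satisfies all the clues, so nozzle ∈ Red.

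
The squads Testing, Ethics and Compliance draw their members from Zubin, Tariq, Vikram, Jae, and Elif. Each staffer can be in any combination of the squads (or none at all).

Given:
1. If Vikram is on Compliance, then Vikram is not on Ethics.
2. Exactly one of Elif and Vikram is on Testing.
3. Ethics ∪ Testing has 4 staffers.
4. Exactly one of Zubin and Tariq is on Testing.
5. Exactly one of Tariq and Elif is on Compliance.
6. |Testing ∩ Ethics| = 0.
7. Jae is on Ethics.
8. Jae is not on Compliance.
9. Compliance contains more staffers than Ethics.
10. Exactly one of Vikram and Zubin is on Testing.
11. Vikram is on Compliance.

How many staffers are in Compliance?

From (7): Jae ∈ Ethics.
From (8): Jae ∉ Compliance.
From (11): Vikram ∈ Compliance.
(1): Vikram ∉ Ethics.
Suppose Zubin ∉ Compliance: no assignment then satisfies all the clues, so Zubin ∈ Compliance.

3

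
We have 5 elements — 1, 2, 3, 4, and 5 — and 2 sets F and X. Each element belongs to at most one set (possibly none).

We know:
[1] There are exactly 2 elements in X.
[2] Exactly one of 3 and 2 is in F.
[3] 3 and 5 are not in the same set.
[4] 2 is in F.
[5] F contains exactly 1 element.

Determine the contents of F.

From (4): 2 ∈ F.
(2) (exactly one): 3 ∉ F.
(5): F already has 1, so the rest are out.

F = {2}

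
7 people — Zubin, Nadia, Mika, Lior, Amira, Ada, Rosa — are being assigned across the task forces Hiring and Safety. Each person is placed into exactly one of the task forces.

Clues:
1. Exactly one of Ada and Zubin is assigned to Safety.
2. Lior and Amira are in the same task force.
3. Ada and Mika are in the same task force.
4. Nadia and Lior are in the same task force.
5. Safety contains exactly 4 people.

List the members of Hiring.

Hiring = {Ada, Mika, Rosa}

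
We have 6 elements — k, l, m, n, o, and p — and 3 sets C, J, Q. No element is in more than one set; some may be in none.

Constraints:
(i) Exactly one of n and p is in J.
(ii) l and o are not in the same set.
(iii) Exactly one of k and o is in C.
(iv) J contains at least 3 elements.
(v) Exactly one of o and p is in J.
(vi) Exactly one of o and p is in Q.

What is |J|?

3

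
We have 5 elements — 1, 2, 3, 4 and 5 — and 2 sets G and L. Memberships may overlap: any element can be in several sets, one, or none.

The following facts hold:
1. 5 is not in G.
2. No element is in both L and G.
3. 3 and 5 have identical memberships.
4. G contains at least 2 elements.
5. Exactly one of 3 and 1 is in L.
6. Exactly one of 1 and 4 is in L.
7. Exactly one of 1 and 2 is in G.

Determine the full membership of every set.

From (1): 5 ∉ G.
(3): 3 matches 5: 3 ∉ G.
Suppose 1 ∈ G: no assignment then satisfies all the clues, so 1 ∉ G.

G = {2, 4}; L = {1}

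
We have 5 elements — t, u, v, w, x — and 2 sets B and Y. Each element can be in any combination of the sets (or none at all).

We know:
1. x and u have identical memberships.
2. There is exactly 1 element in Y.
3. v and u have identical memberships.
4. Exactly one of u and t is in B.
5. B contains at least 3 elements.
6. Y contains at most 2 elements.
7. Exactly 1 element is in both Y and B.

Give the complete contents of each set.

B = {u, v, w, x}; Y = {w}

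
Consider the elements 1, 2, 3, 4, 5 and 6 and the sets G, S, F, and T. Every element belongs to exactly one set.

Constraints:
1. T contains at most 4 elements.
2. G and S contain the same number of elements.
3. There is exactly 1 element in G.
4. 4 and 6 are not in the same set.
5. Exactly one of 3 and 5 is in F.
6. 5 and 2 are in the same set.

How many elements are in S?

1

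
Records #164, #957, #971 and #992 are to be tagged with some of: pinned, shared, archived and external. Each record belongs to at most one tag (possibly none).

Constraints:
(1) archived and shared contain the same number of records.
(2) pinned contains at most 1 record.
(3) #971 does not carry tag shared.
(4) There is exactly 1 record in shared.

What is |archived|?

1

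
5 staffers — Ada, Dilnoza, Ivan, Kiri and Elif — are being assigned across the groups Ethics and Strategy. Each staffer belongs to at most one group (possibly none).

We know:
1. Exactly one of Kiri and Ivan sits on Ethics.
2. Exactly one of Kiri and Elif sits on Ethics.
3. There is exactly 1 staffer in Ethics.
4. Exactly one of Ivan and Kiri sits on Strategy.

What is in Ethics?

Ethics = {Kiri}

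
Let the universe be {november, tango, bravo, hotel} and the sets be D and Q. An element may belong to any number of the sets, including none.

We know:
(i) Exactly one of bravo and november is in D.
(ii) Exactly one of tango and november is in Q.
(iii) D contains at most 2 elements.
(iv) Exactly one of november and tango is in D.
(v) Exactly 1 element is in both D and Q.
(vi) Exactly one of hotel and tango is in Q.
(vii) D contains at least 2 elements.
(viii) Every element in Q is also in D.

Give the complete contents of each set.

D = {bravo, tango}; Q = {tango}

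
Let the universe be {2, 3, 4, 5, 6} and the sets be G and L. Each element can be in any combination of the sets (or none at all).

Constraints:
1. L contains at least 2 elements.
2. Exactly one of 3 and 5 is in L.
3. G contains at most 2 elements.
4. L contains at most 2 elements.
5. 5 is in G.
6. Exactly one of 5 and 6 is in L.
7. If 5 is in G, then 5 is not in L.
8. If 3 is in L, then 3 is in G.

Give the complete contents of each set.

From (5): 5 ∈ G.
(7): 5 ∉ L.
(2) (exactly one): 3 ∈ L.
(6) (exactly one): 6 ∈ L.
(8): 3 ∈ G.
(3): G already has 2, so the rest are out.
(4): L already has 2, so the rest are out.

G = {3, 5}; L = {3, 6}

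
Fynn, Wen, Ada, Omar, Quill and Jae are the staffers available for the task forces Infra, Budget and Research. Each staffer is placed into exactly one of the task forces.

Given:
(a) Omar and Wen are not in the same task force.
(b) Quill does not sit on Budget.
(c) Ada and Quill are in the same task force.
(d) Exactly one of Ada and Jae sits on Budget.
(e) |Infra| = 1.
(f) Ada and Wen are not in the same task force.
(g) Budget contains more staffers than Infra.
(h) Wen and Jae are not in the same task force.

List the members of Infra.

Infra = {Wen}

From (b): Quill ∉ Budget.
(c): Ada matches Quill: Ada ∉ Budget.
(d) (exactly one): Jae ∈ Budget.
(h): Wen ∉ Budget.
Suppose Fynn ∈ Infra: no assignment then satisfies all the clues, so Fynn ∉ Infra.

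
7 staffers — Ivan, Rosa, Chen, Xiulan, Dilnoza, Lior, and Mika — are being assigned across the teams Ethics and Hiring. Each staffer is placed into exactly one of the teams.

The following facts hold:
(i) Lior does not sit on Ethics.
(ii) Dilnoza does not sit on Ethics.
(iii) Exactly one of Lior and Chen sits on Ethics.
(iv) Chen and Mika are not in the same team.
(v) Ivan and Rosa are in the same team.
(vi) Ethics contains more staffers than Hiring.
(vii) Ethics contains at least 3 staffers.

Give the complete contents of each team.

From (i): Lior ∉ Ethics.
From (ii): Dilnoza ∉ Ethics.
(iii) (exactly one): Chen ∈ Ethics.
(iv): Mika ∉ Ethics.
Only one team left: Dilnoza ∈ Hiring.
Only one team left: Lior ∈ Hiring.
Only one team left: Mika ∈ Hiring.
Suppose Ivan ∉ Ethics: no assignment then satisfies all the clues, so Ivan ∈ Ethics.

Ethics = {Chen, Ivan, Rosa, Xiulan}; Hiring = {Dilnoza, Lior, Mika}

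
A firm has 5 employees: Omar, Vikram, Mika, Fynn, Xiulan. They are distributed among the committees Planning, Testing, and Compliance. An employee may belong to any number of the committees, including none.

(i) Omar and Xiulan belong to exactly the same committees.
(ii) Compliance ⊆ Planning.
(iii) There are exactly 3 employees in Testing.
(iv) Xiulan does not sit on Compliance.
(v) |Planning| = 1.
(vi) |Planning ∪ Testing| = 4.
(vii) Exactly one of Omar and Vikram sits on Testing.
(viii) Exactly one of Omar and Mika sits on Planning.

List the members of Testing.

From (iv): Xiulan ∉ Compliance.
(i): Omar matches Xiulan: Omar ∉ Compliance.
Suppose Omar ∉ Testing: no assignment then satisfies all the clues, so Omar ∈ Testing.

Testing = {Fynn, Omar, Xiulan}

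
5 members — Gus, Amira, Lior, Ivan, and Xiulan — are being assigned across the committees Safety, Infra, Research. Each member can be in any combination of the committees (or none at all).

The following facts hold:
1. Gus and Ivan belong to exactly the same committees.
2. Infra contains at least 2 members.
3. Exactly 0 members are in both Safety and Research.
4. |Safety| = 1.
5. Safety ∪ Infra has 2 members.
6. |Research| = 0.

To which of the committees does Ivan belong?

(6): Research already has 0, so the rest are out.
Suppose Ivan ∈ Safety: no assignment then satisfies all the clues, so Ivan ∉ Safety.

Ivan: none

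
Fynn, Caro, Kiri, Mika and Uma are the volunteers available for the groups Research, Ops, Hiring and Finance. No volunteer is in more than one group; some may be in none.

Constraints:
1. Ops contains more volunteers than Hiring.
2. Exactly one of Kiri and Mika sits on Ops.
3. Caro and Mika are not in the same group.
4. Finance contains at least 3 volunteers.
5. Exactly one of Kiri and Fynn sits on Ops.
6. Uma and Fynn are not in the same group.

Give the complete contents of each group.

Research = {}; Ops = {Fynn, Mika}; Hiring = {}; Finance = {Caro, Kiri, Uma}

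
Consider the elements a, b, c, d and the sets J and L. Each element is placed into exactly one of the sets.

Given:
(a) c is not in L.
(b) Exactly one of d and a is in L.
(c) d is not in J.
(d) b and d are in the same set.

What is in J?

From (a): c ∉ L.
From (c): d ∉ J.
(d): b matches d: b ∉ J.
Only one set left: b ∈ L.
Only one set left: c ∈ J.
Only one set left: d ∈ L.
(b) (exactly one): a ∉ L.
Only one set left: a ∈ J.

J = {a, c}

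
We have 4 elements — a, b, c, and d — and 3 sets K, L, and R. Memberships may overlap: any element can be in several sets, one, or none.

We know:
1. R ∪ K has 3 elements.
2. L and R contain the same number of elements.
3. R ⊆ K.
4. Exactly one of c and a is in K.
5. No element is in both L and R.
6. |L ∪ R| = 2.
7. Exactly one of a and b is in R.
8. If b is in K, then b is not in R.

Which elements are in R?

R = {a}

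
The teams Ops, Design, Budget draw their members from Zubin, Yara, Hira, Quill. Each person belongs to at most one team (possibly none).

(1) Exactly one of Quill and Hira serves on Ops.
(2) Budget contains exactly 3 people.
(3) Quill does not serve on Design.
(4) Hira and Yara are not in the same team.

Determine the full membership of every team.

Ops = {Hira}; Design = {}; Budget = {Quill, Yara, Zubin}

From (3): Quill ∉ Design.
Suppose Zubin ∈ Ops: no assignment then satisfies all the clues, so Zubin ∉ Ops.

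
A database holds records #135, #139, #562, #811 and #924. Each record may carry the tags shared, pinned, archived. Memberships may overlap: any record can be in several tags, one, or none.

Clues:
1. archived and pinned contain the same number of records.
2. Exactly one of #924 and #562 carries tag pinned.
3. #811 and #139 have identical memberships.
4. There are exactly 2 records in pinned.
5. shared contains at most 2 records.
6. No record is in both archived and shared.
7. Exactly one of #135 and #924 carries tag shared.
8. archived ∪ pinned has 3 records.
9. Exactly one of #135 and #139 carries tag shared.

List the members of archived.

archived = {#562, #924}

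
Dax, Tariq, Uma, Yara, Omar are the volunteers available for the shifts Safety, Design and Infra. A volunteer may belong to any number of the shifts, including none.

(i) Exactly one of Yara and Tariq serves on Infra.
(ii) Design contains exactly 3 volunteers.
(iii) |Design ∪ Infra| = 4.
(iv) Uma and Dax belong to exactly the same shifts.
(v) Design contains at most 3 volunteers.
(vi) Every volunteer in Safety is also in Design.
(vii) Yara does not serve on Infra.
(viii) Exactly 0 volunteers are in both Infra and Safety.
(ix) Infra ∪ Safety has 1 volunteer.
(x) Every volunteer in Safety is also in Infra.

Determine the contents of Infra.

From (vii): Yara ∉ Infra.
(i) (exactly one): Tariq ∈ Infra.
(x) contrapositive: Yara ∉ Safety.
Suppose Dax ∈ Infra: no assignment then satisfies all the clues, so Dax ∉ Infra.

Infra = {Tariq}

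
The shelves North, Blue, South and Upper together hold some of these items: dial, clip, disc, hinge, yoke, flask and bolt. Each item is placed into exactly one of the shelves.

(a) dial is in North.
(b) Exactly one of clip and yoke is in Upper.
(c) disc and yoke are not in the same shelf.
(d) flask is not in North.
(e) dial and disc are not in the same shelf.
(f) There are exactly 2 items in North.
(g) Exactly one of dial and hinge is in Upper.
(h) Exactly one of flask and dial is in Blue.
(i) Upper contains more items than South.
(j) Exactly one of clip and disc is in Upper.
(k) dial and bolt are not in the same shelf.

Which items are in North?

North = {dial, yoke}

From (a): dial ∈ North.
From (d): flask ∉ North.
(e): disc ∉ North.
(g) (exactly one): hinge ∈ Upper.
(h) (exactly one): flask ∈ Blue.
(k): bolt ∉ North.
Suppose clip ∈ North: no assignment then satisfies all the clues, so clip ∉ North.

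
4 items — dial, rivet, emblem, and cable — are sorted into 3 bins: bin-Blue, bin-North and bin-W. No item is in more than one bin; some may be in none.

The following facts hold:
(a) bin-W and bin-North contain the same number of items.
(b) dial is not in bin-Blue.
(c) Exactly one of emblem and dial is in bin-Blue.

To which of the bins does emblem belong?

From (b): dial ∉ bin-Blue.
(c) (exactly one): emblem ∈ bin-Blue.

emblem: bin-Blue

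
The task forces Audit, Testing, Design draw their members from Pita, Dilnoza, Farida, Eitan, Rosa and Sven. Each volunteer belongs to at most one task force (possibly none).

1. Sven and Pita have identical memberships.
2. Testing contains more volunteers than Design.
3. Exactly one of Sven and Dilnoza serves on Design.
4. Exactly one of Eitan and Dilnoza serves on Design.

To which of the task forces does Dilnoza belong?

Dilnoza: Design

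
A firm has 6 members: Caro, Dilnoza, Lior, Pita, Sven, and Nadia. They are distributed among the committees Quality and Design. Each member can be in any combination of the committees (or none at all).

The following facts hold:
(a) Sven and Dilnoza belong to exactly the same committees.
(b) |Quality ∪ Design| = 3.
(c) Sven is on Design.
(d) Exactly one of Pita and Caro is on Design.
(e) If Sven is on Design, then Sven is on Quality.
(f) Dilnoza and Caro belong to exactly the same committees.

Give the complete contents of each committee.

Quality = {Caro, Dilnoza, Sven}; Design = {Caro, Dilnoza, Sven}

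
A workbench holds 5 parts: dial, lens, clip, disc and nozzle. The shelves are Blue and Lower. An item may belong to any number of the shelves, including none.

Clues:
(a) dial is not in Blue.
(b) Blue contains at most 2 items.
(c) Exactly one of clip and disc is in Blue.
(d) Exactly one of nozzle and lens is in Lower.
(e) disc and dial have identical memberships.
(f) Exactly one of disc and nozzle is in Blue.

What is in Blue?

From (a): dial ∉ Blue.
(e): disc matches dial: disc ∉ Blue.
(f) (exactly one): nozzle ∈ Blue.
(c) (exactly one): clip ∈ Blue.
(b): Blue already has 2, so the rest are out.

Blue = {clip, nozzle}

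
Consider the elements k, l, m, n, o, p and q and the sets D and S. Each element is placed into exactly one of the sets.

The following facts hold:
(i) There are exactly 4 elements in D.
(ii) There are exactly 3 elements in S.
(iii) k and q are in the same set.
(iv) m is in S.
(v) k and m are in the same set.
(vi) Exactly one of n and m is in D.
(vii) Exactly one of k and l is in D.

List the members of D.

From (iv): m ∈ S.
(v): k matches m: k ∉ D.
(v): k matches m: k ∈ S.
(vi) (exactly one): n ∈ D.
(vii) (exactly one): l ∈ D.
(iii): q matches k: q ∉ D.
(iii): q matches k: q ∈ S.
(i): only 4 candidates remain for D, so all are in.

D = {l, n, o, p}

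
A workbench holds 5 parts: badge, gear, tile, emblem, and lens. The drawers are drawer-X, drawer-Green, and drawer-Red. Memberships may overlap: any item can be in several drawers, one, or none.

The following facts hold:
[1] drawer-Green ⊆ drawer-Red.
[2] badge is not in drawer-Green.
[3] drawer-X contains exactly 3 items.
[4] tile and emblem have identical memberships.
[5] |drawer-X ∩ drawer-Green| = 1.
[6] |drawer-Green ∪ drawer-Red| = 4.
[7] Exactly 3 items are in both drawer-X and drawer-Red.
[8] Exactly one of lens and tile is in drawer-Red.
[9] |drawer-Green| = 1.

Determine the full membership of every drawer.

drawer-X = {emblem, gear, tile}; drawer-Green = {gear}; drawer-Red = {badge, emblem, gear, tile}

From (2): badge ∉ drawer-Green.
Suppose badge ∈ drawer-X: no assignment then satisfies all the clues, so badge ∉ drawer-X.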